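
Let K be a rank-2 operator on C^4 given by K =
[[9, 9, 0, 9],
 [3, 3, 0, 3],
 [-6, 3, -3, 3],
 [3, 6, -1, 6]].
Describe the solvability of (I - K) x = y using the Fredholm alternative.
(I - K) is invertible (det(I - K) = -38 ≠ 0), so for every y in C^4 the equation (I - K) x = y has a unique solution.

K has rank 2 and factors as K = U V^T = u1 v1^T + u2 v2^T with u1 = (-3, -1, -1, -2), v1 = (-3, -3, 0, -3), u2 = (0, 0, -3, -1), v2 = (3, 0, 1, 0) (multiplying out reproduces the displayed K). The nonzero eigenvalues of U V^T coincide with those of the 2 x 2 matrix G = V^T U = [[v1·u1, v1·u2], [v2·u1, v2·u2]] = [[18, 3], [-10, -3]], and by the Sylvester determinant identity det(I_4 - U V^T) = det(I_2 - V^T U) = det([[-17, -3], [10, 4]]) = (-17)(4) - (-3)(10) = -38. (Direct check: I - K =
[[-8, -9, 0, -9],
 [-3, -2, 0, -3],
 [6, -3, 4, -3],
 [-3, -6, 1, -5]]
has determinant -38.) The finite-dimensional Fredholm alternative says: either (I - K) is invertible, or ker(I - K) ≠ {0} and then range(I - K) = ker((I - K)^*)^⊥, with dim ker(I - K) = dim ker((I - K)^*). Since det(I - K) ≠ 0, 1 is not an eigenvalue of K and ker(I - K) = {0}, so we are in the first case: for every y there is a unique x = (I - K)^(-1) y. (Explicitly, by the Woodbury identity, (I - U V^T)^(-1) = I + U (I_2 - G)^(-1) V^T.)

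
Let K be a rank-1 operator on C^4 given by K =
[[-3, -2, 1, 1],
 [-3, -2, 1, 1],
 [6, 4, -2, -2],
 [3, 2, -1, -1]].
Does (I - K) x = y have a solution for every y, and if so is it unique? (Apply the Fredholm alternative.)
(I - K) is invertible (det(I - K) = 9 ≠ 0), so for every y in C^4 the equation (I - K) x = y has a unique solution.

K has rank 1, so it is an outer product K = u v^T: every row of K is a multiple of one row vector. Reading off the entries, u = (-1, -1, 2, 1) and v = (3, 2, -1, -1) (row i of K equals u_i·v^T). A rank-one matrix u v^T satisfies K u = u (v·u) and kills the (3)-dimensional subspace v^⊥, so its characteristic polynomial is lambda^3 (lambda - v·u) with v·u = tr K = -8. Hence the eigenvalues of I - K are 1 (multiplicity 3) and 1 - (-8) = 9, so det(I - K) = 9. (Direct check: I - K =
[[4, 2, -1, -1],
 [3, 3, -1, -1],
 [-6, -4, 3, 2],
 [-3, -2, 1, 2]]
has determinant 9.) The finite-dimensional Fredholm alternative says: either (I - K) is invertible, or ker(I - K) ≠ {0} and then range(I - K) = ker((I - K)^*)^⊥, with dim ker(I - K) = dim ker((I - K)^*). Since det(I - K) ≠ 0, 1 is not an eigenvalue of K and ker(I - K) = {0}, so we are in the first case: for every y there is a unique x = (I - K)^(-1) y. Explicitly, by the Sherman–Morrison formula, (I - u v^T)^(-1) = I + u v^T/(1 - v·u), i.e. (I - K)^(-1) = I + K/(9).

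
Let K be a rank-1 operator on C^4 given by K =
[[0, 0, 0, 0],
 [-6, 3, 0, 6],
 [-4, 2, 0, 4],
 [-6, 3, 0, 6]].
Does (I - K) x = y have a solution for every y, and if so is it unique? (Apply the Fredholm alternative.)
(I - K) is invertible (det(I - K) = -8 ≠ 0), so for every y in C^4 the equation (I - K) x = y has a unique solution.

K has rank 1, so it is an outer product K = u v^T: every row of K is a multiple of one row vector. Reading off the entries, u = (0, -3, -2, -3) and v = (2, -1, 0, -2) (row i of K equals u_i·v^T). A rank-one matrix u v^T satisfies K u = u (v·u) and kills the (3)-dimensional subspace v^⊥, so its characteristic polynomial is lambda^3 (lambda - v·u) with v·u = tr K = 9. Hence the eigenvalues of I - K are 1 (multiplicity 3) and 1 - (9) = -8, so det(I - K) = -8. (Direct check: I - K =
[[1, 0, 0, 0],
 [6, -2, 0, -6],
 [4, -2, 1, -4],
 [6, -3, 0, -5]]
has determinant -8.) The finite-dimensional Fredholm alternative says: either (I - K) is invertible, or ker(I - K) ≠ {0} and then range(I - K) = ker((I - K)^*)^⊥, with dim ker(I - K) = dim ker((I - K)^*). Since det(I - K) ≠ 0, 1 is not an eigenvalue of K and ker(I - K) = {0}, so we are in the first case: for every y there is a unique x = (I - K)^(-1) y. Explicitly, by the Sherman–Morrison formula, (I - u v^T)^(-1) = I + u v^T/(1 - v·u), i.e. (I - K)^(-1) = I + K/(-8).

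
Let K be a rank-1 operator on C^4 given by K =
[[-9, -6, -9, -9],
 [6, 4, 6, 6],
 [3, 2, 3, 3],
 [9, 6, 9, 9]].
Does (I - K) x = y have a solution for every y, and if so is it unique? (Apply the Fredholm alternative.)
(I - K) is invertible (det(I - K) = -6 ≠ 0), so for every y in C^4 the equation (I - K) x = y has a unique solution.

K has rank 1, so it is an outer product K = u v^T: every row of K is a multiple of one row vector. Reading off the entries, u = (-3, 2, 1, 3) and v = (3, 2, 3, 3) (row i of K equals u_i·v^T). A rank-one matrix u v^T satisfies K u = u (v·u) and kills the (3)-dimensional subspace v^⊥, so its characteristic polynomial is lambda^3 (lambda - v·u) with v·u = tr K = 7. Hence the eigenvalues of I - K are 1 (multiplicity 3) and 1 - (7) = -6, so det(I - K) = -6. (Direct check: I - K =
[[10, 6, 9, 9],
 [-6, -3, -6, -6],
 [-3, -2, -2, -3],
 [-9, -6, -9, -8]]
has determinant -6.) The finite-dimensional Fredholm alternative says: either (I - K) is invertible, or ker(I - K) ≠ {0} and then range(I - K) = ker((I - K)^*)^⊥, with dim ker(I - K) = dim ker((I - K)^*). Since det(I - K) ≠ 0, 1 is not an eigenvalue of K and ker(I - K) = {0}, so we are in the first case: for every y there is a unique x = (I - K)^(-1) y. Explicitly, by the Sherman–Morrison formula, (I - u v^T)^(-1) = I + u v^T/(1 - v·u), i.e. (I - K)^(-1) = I + K/(-6).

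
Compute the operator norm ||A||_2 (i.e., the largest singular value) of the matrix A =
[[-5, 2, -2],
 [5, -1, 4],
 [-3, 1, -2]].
||A||_2 ≈ 9.3148 (= sqrt(largest eigenvalue of A^T A))

||A||_2 = sigma_max(A) = sqrt(lambda_max(A^T A)). Form the symmetric matrix M = A^T A =
[[59, -18, 36],
 [-18, 6, -10],
 [36, -10, 24]].
Its characteristic polynomial (trace, sum of principal 2x2 minors, determinant of M give the coefficients) is
  p(λ) = det(λ I - M) = λ^3 - 89λ^2 + 194λ - 4.
No integer candidate from the rational root theorem (±divisors of 4) is a root, so the roots are irrational. The cubic discriminant is Δ = 258872436 > 0, so there are three distinct real roots. p(0) = -4 and p(1) = 102 have opposite signs, so a root lies in (0, 1); Newton's method refines it to λ ≈ 0.0208. p(2) = 36 and p(3) = -196 have opposite signs, so a root lies in (2, 3); Newton's method refines it to λ ≈ 2.2146. p(86) = -5508 and p(87) = 1736 have opposite signs, so a root lies in (86, 87); Newton's method refines it to λ ≈ 86.7646. Check (Vieta): the three roots sum to 89, matching tr M = 89.
So the eigenvalues of A^T A are ≈ 0.0208, 2.2146, 86.7646 (all ≥ 0, as they must be for A^T A). The largest is λ_max ≈ 86.7646, hence ||A||_2 = sqrt(λ_max) ≈ 9.3148.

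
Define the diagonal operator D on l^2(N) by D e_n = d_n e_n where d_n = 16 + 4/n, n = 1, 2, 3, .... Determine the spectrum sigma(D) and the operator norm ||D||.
sigma(D) = {16 + 4/n : n ≥ 1} ∪ {16}; ||D|| = 20

A bounded diagonal operator on l^2 with diagonal entries d_n has spectrum equal to the closure of {d_n : n ≥ 1}: every d_n is an eigenvalue (with eigenvector e_n), so {d_n} ⊂ sigma(D); the spectrum is closed, so its closure is too; and for lambda not in the closure, (D - lambda I) has bounded inverse (the diagonal entries 1/(d_n - lambda) are bounded). For our sequence d_n = 16 + 4/n, n = 1, 2, 3, ...:
  - {d_n} = {16 + 4/n : n ≥ 1}; the only limit point is 16
  - closure = {16 + 4/n : n ≥ 1} ∪ {16}
For the norm: a diagonal operator has ||D|| = sup_n |d_n|. Here d_n = 16 + 4/n is positive and decreasing, so sup_n |d_n| = d_1 = 16 + 4 = 20. So ||D|| = 20.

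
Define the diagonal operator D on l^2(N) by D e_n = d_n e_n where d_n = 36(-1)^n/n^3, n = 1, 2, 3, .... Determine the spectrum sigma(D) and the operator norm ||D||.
sigma(D) = {36(-1)^n/n^3 : n ≥ 1} ∪ {0}; ||D|| = 36

A bounded diagonal operator on l^2 with diagonal entries d_n has spectrum equal to the closure of {d_n : n ≥ 1}: every d_n is an eigenvalue (with eigenvector e_n), so {d_n} ⊂ sigma(D); the spectrum is closed, so its closure is too; and for lambda not in the closure, (D - lambda I) has bounded inverse (the diagonal entries 1/(d_n - lambda) are bounded). For our sequence d_n = 36(-1)^n/n^3, n = 1, 2, 3, ...:
  - {d_n} = {36(-1)^n/n^3 : n ≥ 1}; the only limit point is 0
  - closure = {36(-1)^n/n^3 : n ≥ 1} ∪ {0}
For the norm: a diagonal operator has ||D|| = sup_n |d_n|. Here |d_n| = 36/n^3 is decreasing, so sup_n |d_n| = |d_1| = 36. So ||D|| = 36.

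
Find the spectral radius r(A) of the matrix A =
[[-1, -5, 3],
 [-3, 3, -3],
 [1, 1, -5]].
r(A) = sqrt(112)/2 ≈ 5.2915

The eigenvalues of A are the roots of its characteristic polynomial. With M = A (coefficients from the trace, the sum of principal 2x2 minors, and det A):
  p(λ) = det(λ I - M) = λ^3 + 3λ^2 - 28λ - 84.
By the rational root theorem any rational root is an integer divisor of 84. Testing λ = -3: p(-3) = -27 + 27 + 84 - 84 = 0, so λ = -3 is a root. Dividing out (λ + 3) leaves p(λ) = (λ + 3)(λ^2 - 28). For λ^2 - 28 the discriminant is 112. It is nonnegative but not a perfect square, so the roots are real and irrational: λ = ± sqrt(112)/2 ≈ 5.2915, -5.2915.
Thus the eigenvalues (to 4 decimals) are 5.2915 (modulus 5.2915); -5.2915 (modulus 5.2915); -3 (modulus 3). The spectral radius is the largest modulus: r(A) = sqrt(112)/2 ≈ 5.2915. (Cross-check: r(A) ≤ ||A||_2 ≈ 8.2707; equality holds whenever A is normal, though it can also hold for some non-normal A.)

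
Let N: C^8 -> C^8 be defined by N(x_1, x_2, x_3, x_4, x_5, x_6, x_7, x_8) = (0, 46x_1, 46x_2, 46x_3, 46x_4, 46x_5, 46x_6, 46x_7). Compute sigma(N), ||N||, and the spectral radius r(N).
sigma(N) = {0}; ||N|| = 46; r(N) = 0. (N is nilpotent with N^8 = 0.)

On C^8, N is a strictly lower-triangular matrix with 46 on the subdiagonal and zeros elsewhere, so its characteristic polynomial is lambda^8 and every eigenvalue is 0: sigma(N) = {0}. For the operator norm, N e_i = 46e_{i+1} for i = 1, ..., 7 and N e_8 = 0, so the singular values of N are 46 (with multiplicity 7) and 0; hence ||N|| = 46. The spectral radius r(N) = max|lambda| = 0. Note ||N|| > r(N) — characteristic of non-normal nilpotent operators. Indeed N^8 = 0.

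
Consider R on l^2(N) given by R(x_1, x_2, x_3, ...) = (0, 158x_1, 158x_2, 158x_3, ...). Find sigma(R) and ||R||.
sigma(R) = closed disk {z in C : |z| ≤ 158}; ||R|| = 158

Note R = 158·U where U is the unit right shift (U x)_k = x_{k-1} (with x_0 := 0); so ||R|| = 158||U|| and sigma(R) = 158·sigma(U). ||R x||^2 = sum_{k≥1} |158x_k|^2 = 24964||x||^2, so ||R|| = 158 and sigma(R) ⊂ {|z| ≤ 158}. For any |lambda| < 158, the equation (R - lambda I) x = 0 forces x_1 = 0, then 158x_k = lambda x_{k+1} ⇒ x = 0, so R has no eigenvalues. But (R - lambda I) is not surjective for |lambda| < 158: solving (R - lambda I) x = e_1 would require x_n proportional to (lambda/158)^(-n), which is not in l^2. So every |lambda| < 158 lies in the residual spectrum. The boundary |lambda| = 158 is in the approximate point spectrum (the spectrum is closed). Hence sigma(R) is the closed disk of radius 158.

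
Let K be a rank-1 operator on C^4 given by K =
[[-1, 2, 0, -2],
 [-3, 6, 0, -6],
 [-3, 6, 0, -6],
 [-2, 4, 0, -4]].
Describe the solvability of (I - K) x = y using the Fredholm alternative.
(I - K) is singular (det(I - K) = 0, i.e. 1 ∈ sigma(K)). (I - K) x = y is solvable iff y ⊥ ker((I - K)^*) = span{(-1, 2, 0, -2)}, i.e. iff -y_1 + 2y_2 - 2y_4 = 0. When solvable, the solutions are x = y + c·(1, 3, 3, 2), c arbitrary (ker(I - K) = span{(1, 3, 3, 2)}, dimension 1).

K has rank 1, so it is an outer product K = u v^T: every row of K is a multiple of one row vector. Reading off the entries, u = (1, 3, 3, 2) and v = (-1, 2, 0, -2) (row i of K equals u_i·v^T). A rank-one matrix u v^T satisfies K u = u (v·u) and kills the (3)-dimensional subspace v^⊥, so its characteristic polynomial is lambda^3 (lambda - v·u) with v·u = tr K = 1. Hence the eigenvalues of I - K are 1 (multiplicity 3) and 1 - (1) = 0, so det(I - K) = 0. (Direct check: I - K =
[[2, -2, 0, 2],
 [3, -5, 0, 6],
 [3, -6, 1, 6],
 [2, -4, 0, 5]]
has determinant 0.) So 1 is an eigenvalue of K and (I - K) is not invertible. The finite-dimensional Fredholm alternative says: either (I - K) is invertible, or ker(I - K) ≠ {0} and then range(I - K) = ker((I - K)^*)^⊥, with dim ker(I - K) = dim ker((I - K)^*). We are in the second case, so we need both kernels. Kernel of I - K: (I - K) u = u - u (v·u) = u - u = 0, so ker(I - K) = span{u} = span{(1, 3, 3, 2)} (it is exactly 1-dimensional because rank(I - K) = 3). Kernel of the adjoint: K is real, so (I - K)^* = I - K^T = I - v u^T, and (I - v u^T) v = v - v (u·v) = 0; hence ker((I - K)^*) = span{v} = span{(-1, 2, 0, -2)}. Therefore (I - K) x = y is solvable iff <y, v> = 0, i.e. iff -y_1 + 2y_2 - 2y_4 = 0. When this holds, K y = u (v·y) = 0, so (I - K) y = y and x = y is a particular solution; the full solution set is the line x = y + c·u = y + c·(1, 3, 3, 2), c ∈ C.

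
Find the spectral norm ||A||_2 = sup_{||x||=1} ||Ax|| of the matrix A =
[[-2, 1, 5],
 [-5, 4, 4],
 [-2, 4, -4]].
||A||_2 ≈ 8.9521 (= sqrt(largest eigenvalue of A^T A))

||A||_2 = sigma_max(A) = sqrt(lambda_max(A^T A)). Form the symmetric matrix M = A^T A =
[[33, -30, -22],
 [-30, 33, 5],
 [-22, 5, 57]].
Its characteristic polynomial (trace, sum of principal 2x2 minors, determinant of M give the coefficients) is
  p(λ) = det(λ I - M) = λ^3 - 123λ^2 + 3442λ - 576.
No integer candidate from the rational root theorem (±divisors of 576) is a root, so the roots are irrational. The cubic discriminant is Δ = 16217325572 > 0, so there are three distinct real roots. p(0) = -576 and p(1) = 2744 have opposite signs, so a root lies in (0, 1); Newton's method refines it to λ ≈ 0.1684. p(42) = 1104 and p(43) = -490 have opposite signs, so a root lies in (42, 43); Newton's method refines it to λ ≈ 42.692. p(80) = -416 and p(81) = 2664 have opposite signs, so a root lies in (80, 81); Newton's method refines it to λ ≈ 80.1397. Check (Vieta): the three roots sum to 123, matching tr M = 123.
So the eigenvalues of A^T A are ≈ 0.1684, 42.692, 80.1397 (all ≥ 0, as they must be for A^T A). The largest is λ_max ≈ 80.1397, hence ||A||_2 = sqrt(λ_max) ≈ 8.9521.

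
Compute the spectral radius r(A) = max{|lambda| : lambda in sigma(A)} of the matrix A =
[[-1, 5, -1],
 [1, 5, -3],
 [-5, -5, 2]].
r(A) ≈ 9.0439

The eigenvalues of A are the roots of its characteristic polynomial. With M = A (coefficients from the trace, the sum of principal 2x2 minors, and det A):
  p(λ) = det(λ I - M) = λ^3 - 6λ^2 - 22λ - 50.
No integer candidate from the rational root theorem (±divisors of 50) is a root, so the roots are irrational. The cubic discriminant is Δ = -169484 < 0, so there is one real root and a complex-conjugate pair. p(9) = -5 and p(10) = 130 have opposite signs, so a root lies in (9, 10); Newton's method refines it to λ ≈ 9.0439. Dividing out (λ - (9.0439)) leaves approximately λ^2 + 3.0439λ + 5.5286. For λ^2 + 3.0439λ + 5.5286 the discriminant is -12.8491. It is negative, so the remaining roots are the complex-conjugate pair λ ≈ -1.5219 ± 1.7923i. Their product equals the constant term, so |λ|^2 ≈ 5.5286 and |λ| ≈ 2.3513.
Thus the eigenvalues (to 4 decimals) are 9.0439 (modulus 9.0439); -1.5219 ± 1.7923i (modulus 2.3513). The spectral radius is the largest modulus: r(A) ≈ 9.0439. (Cross-check: r(A) ≤ ||A||_2 ≈ 9.903; equality holds whenever A is normal, though it can also hold for some non-normal A.)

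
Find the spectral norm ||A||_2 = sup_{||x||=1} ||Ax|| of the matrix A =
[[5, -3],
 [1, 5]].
||A||_2 = sqrt((60 + sqrt(464))/2) ≈ 6.3852 (= sqrt(largest eigenvalue of A^T A))

||A||_2 = sigma_max(A) = sqrt(lambda_max(A^T A)). Form the symmetric matrix M = A^T A =
[[26, -10],
 [-10, 34]].
Its characteristic polynomial (trace, determinant of M give the coefficients) is
  p(λ) = det(λ I - M) = λ^2 - 60λ + 784.
For λ^2 - 60λ + 784 the discriminant is 464. It is nonnegative but not a perfect square, so the roots are real and irrational: λ = (60 ± sqrt(464))/2 ≈ 40.7703, 19.2297.
So the eigenvalues of A^T A are ≈ 19.2297, 40.7703 (all ≥ 0, as they must be for A^T A). The largest is λ_max = (60 + sqrt(464))/2 ≈ 40.7703, hence ||A||_2 = sqrt(λ_max) = sqrt((60 + sqrt(464))/2) ≈ 6.3852.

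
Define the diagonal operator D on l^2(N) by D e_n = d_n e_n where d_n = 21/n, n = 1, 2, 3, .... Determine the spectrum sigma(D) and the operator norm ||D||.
sigma(D) = {21/n : n ≥ 1} ∪ {0}; ||D|| = 21

A bounded diagonal operator on l^2 with diagonal entries d_n has spectrum equal to the closure of {d_n : n ≥ 1}: every d_n is an eigenvalue (with eigenvector e_n), so {d_n} ⊂ sigma(D); the spectrum is closed, so its closure is too; and for lambda not in the closure, (D - lambda I) has bounded inverse (the diagonal entries 1/(d_n - lambda) are bounded). For our sequence d_n = 21/n, n = 1, 2, 3, ...:
  - {d_n} = {21/n : n ≥ 1}; the only limit point is 0
  - closure = {21/n : n ≥ 1} ∪ {0}
For the norm: a diagonal operator has ||D|| = sup_n |d_n|. Here d_n = 21/n is positive and decreasing, so sup_n |d_n| = d_1 = 21. So ||D|| = 21.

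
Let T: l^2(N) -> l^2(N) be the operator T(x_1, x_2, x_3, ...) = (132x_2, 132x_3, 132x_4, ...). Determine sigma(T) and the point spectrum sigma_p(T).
sigma(T) = closed disk {z in C : |z| ≤ 132}; sigma_p(T) = open disk {z in C : |z| < 132}

Note T = 132·V where V is the unit left shift (V x)_k = x_{k+1}; so sigma(T) = 132·sigma(V) and ||T|| = 132||V||. ||T x||^2 = 17424sum_{k≥2} |x_k|^2 ≤ 17424||x||^2, with equality on {x : x_1 = 0}, so ||T|| = 132. For any lambda with |lambda| < 132, set r = lambda/132 (|r| < 1); the vector x = (1, r, r^2, ...) is in l^2 and satisfies T x = 132(r, r^2, ...) = lambda x, so lambda is an eigenvalue. On the boundary |lambda| = 132 the geometric series diverges, so no l^2 eigenvector exists, but these lambda lie in the approximate point spectrum. Hence sigma(T) is the closed disk of radius 132 and sigma_p(T) is the open disk.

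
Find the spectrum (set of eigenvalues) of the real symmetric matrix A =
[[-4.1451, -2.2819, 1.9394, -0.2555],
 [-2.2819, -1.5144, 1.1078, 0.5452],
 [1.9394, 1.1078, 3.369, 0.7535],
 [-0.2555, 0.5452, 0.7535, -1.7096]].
sigma(A) ≈ {-6, -2, 0, 4}

A is real symmetric, so its spectrum consists of real eigenvalues. Expanding the characteristic polynomial of the displayed matrix gives
  det(λ I - A) = p(λ) = λ^4 + (4)λ^3 + (-20)λ^2 + (-48)λ + (0).
Solving p(λ) = 0 yields eigenvalues ≈ -6, -2, 0, 4. (A is shown rounded to 4 decimals, so these recover the underlying integer eigenvalues to within that precision.)
Verification: the trace of A = -4 equals the sum of eigenvalues -4, and det(A) ≈ -0.0005 matches the eigenvalue product 0.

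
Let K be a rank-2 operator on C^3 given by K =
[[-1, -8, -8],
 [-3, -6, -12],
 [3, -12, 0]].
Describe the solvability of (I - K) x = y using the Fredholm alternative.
(I - K) is invertible (det(I - K) = -130 ≠ 0), so for every y in C^3 the equation (I - K) x = y has a unique solution.

K has rank 2 and factors as K = U V^T = u1 v1^T + u2 v2^T with u1 = (-1, -3, 3), v1 = (1, -1, 2), u2 = (-3, -3, -3), v2 = (0, 3, 2) (multiplying out reproduces the displayed K). The nonzero eigenvalues of U V^T coincide with those of the 2 x 2 matrix G = V^T U = [[v1·u1, v1·u2], [v2·u1, v2·u2]] = [[8, -6], [-3, -15]], and by the Sylvester determinant identity det(I_3 - U V^T) = det(I_2 - V^T U) = det([[-7, 6], [3, 16]]) = (-7)(16) - (6)(3) = -130. (Direct check: I - K =
[[2, 8, 8],
 [3, 7, 12],
 [-3, 12, 1]]
has determinant -130.) The finite-dimensional Fredholm alternative says: either (I - K) is invertible, or ker(I - K) ≠ {0} and then range(I - K) = ker((I - K)^*)^⊥, with dim ker(I - K) = dim ker((I - K)^*). Since det(I - K) ≠ 0, 1 is not an eigenvalue of K and ker(I - K) = {0}, so we are in the first case: for every y there is a unique x = (I - K)^(-1) y. (Explicitly, by the Woodbury identity, (I - U V^T)^(-1) = I + U (I_2 - G)^(-1) V^T.)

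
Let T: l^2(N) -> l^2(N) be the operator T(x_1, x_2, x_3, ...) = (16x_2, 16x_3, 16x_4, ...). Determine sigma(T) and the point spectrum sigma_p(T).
sigma(T) = closed disk {z in C : |z| ≤ 16}; sigma_p(T) = open disk {z in C : |z| < 16}

Note T = 16·V where V is the unit left shift (V x)_k = x_{k+1}; so sigma(T) = 16·sigma(V) and ||T|| = 16||V||. ||T x||^2 = 256sum_{k≥2} |x_k|^2 ≤ 256||x||^2, with equality on {x : x_1 = 0}, so ||T|| = 16. For any lambda with |lambda| < 16, set r = lambda/16 (|r| < 1); the vector x = (1, r, r^2, ...) is in l^2 and satisfies T x = 16(r, r^2, ...) = lambda x, so lambda is an eigenvalue. On the boundary |lambda| = 16 the geometric series diverges, so no l^2 eigenvector exists, but these lambda lie in the approximate point spectrum. Hence sigma(T) is the closed disk of radius 16 and sigma_p(T) is the open disk.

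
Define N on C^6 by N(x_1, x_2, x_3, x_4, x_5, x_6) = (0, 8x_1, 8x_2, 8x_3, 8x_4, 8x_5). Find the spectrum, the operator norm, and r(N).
sigma(N) = {0}; ||N|| = 8; r(N) = 0. (N is nilpotent with N^6 = 0.)

On C^6, N is a strictly lower-triangular matrix with 8 on the subdiagonal and zeros elsewhere, so its characteristic polynomial is lambda^6 and every eigenvalue is 0: sigma(N) = {0}. For the operator norm, N e_i = 8e_{i+1} for i = 1, ..., 5 and N e_6 = 0, so the singular values of N are 8 (with multiplicity 5) and 0; hence ||N|| = 8. The spectral radius r(N) = max|lambda| = 0. Note ||N|| > r(N) — characteristic of non-normal nilpotent operators. Indeed N^6 = 0.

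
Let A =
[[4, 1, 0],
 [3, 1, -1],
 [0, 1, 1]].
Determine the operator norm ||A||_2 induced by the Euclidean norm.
||A||_2 ≈ 5.2312 (= sqrt(largest eigenvalue of A^T A))

||A||_2 = sigma_max(A) = sqrt(lambda_max(A^T A)). Form the symmetric matrix M = A^T A =
[[25, 7, -3],
 [7, 3, 0],
 [-3, 0, 2]].
Its characteristic polynomial (trace, sum of principal 2x2 minors, determinant of M give the coefficients) is
  p(λ) = det(λ I - M) = λ^3 - 30λ^2 + 73λ - 25.
No integer candidate from the rational root theorem (±divisors of 25) is a root, so the roots are irrational. The cubic discriminant is Δ = 1508657 > 0, so there are three distinct real roots. p(0) = -25 and p(1) = 19 have opposite signs, so a root lies in (0, 1); Newton's method refines it to λ ≈ 0.4109. p(2) = 9 and p(3) = -49 have opposite signs, so a root lies in (2, 3); Newton's method refines it to λ ≈ 2.2233. p(27) = -241 and p(28) = 451 have opposite signs, so a root lies in (27, 28); Newton's method refines it to λ ≈ 27.3658. Check (Vieta): the three roots sum to 30, matching tr M = 30.
So the eigenvalues of A^T A are ≈ 0.4109, 2.2233, 27.3658 (all ≥ 0, as they must be for A^T A). The largest is λ_max ≈ 27.3658, hence ||A||_2 = sqrt(λ_max) ≈ 5.2312.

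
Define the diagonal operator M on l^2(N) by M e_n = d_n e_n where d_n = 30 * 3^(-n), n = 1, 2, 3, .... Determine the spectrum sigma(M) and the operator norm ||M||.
sigma(M) = {30 * 3^(-n) : n ≥ 1} ∪ {0}; ||M|| = 10

A bounded diagonal operator on l^2 with diagonal entries d_n has spectrum equal to the closure of {d_n : n ≥ 1}: every d_n is an eigenvalue (with eigenvector e_n), so {d_n} ⊂ sigma(M); the spectrum is closed, so its closure is too; and for lambda not in the closure, (M - lambda I) has bounded inverse (the diagonal entries 1/(d_n - lambda) are bounded). For our sequence d_n = 30 * 3^(-n), n = 1, 2, 3, ...:
  - {d_n} = {30 * 3^(-n) : n ≥ 1}; the only limit point is 0
  - closure = {30 * 3^(-n) : n ≥ 1} ∪ {0}
For the norm: a diagonal operator has ||M|| = sup_n |d_n|. Here d_n = 30 * 3^(-n) is positive and decreasing, so sup_n |d_n| = d_1 = 30/3 = 10. So ||M|| = 10.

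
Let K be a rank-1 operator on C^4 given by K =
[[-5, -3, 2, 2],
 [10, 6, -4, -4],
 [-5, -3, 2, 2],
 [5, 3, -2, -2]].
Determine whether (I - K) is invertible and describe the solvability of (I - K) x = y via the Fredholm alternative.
(I - K) is singular (det(I - K) = 0, i.e. 1 ∈ sigma(K)). (I - K) x = y is solvable iff y ⊥ ker((I - K)^*) = span{(-5, -3, 2, 2)}, i.e. iff -5y_1 - 3y_2 + 2y_3 + 2y_4 = 0. When solvable, the solutions are x = y + c·(1, -2, 1, -1), c arbitrary (ker(I - K) = span{(1, -2, 1, -1)}, dimension 1).

K has rank 1, so it is an outer product K = u v^T: every row of K is a multiple of one row vector. Reading off the entries, u = (1, -2, 1, -1) and v = (-5, -3, 2, 2) (row i of K equals u_i·v^T). A rank-one matrix u v^T satisfies K u = u (v·u) and kills the (3)-dimensional subspace v^⊥, so its characteristic polynomial is lambda^3 (lambda - v·u) with v·u = tr K = 1. Hence the eigenvalues of I - K are 1 (multiplicity 3) and 1 - (1) = 0, so det(I - K) = 0. (Direct check: I - K =
[[6, 3, -2, -2],
 [-10, -5, 4, 4],
 [5, 3, -1, -2],
 [-5, -3, 2, 3]]
has determinant 0.) So 1 is an eigenvalue of K and (I - K) is not invertible. The finite-dimensional Fredholm alternative says: either (I - K) is invertible, or ker(I - K) ≠ {0} and then range(I - K) = ker((I - K)^*)^⊥, with dim ker(I - K) = dim ker((I - K)^*). We are in the second case, so we need both kernels. Kernel of I - K: (I - K) u = u - u (v·u) = u - u = 0, so ker(I - K) = span{u} = span{(1, -2, 1, -1)} (it is exactly 1-dimensional because rank(I - K) = 3). Kernel of the adjoint: K is real, so (I - K)^* = I - K^T = I - v u^T, and (I - v u^T) v = v - v (u·v) = 0; hence ker((I - K)^*) = span{v} = span{(-5, -3, 2, 2)}. Therefore (I - K) x = y is solvable iff <y, v> = 0, i.e. iff -5y_1 - 3y_2 + 2y_3 + 2y_4 = 0. When this holds, K y = u (v·y) = 0, so (I - K) y = y and x = y is a particular solution; the full solution set is the line x = y + c·u = y + c·(1, -2, 1, -1), c ∈ C.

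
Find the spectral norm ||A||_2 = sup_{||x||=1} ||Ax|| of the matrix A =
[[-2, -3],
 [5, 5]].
||A||_2 = sqrt((63 + sqrt(3869))/2) ≈ 7.9121 (= sqrt(largest eigenvalue of A^T A))

||A||_2 = sigma_max(A) = sqrt(lambda_max(A^T A)). Form the symmetric matrix M = A^T A =
[[29, 31],
 [31, 34]].
Its characteristic polynomial (trace, determinant of M give the coefficients) is
  p(λ) = det(λ I - M) = λ^2 - 63λ + 25.
For λ^2 - 63λ + 25 the discriminant is 3869. It is nonnegative but not a perfect square, so the roots are real and irrational: λ = (63 ± sqrt(3869))/2 ≈ 62.6006, 0.3994.
So the eigenvalues of A^T A are ≈ 0.3994, 62.6006 (all ≥ 0, as they must be for A^T A). The largest is λ_max = (63 + sqrt(3869))/2 ≈ 62.6006, hence ||A||_2 = sqrt(λ_max) = sqrt((63 + sqrt(3869))/2) ≈ 7.9121.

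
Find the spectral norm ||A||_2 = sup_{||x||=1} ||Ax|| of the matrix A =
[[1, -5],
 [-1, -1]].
||A||_2 = sqrt((28 + sqrt(640))/2) ≈ 5.1623 (= sqrt(largest eigenvalue of A^T A))

||A||_2 = sigma_max(A) = sqrt(lambda_max(A^T A)). Form the symmetric matrix M = A^T A =
[[2, -4],
 [-4, 26]].
Its characteristic polynomial (trace, determinant of M give the coefficients) is
  p(λ) = det(λ I - M) = λ^2 - 28λ + 36.
For λ^2 - 28λ + 36 the discriminant is 640. It is nonnegative but not a perfect square, so the roots are real and irrational: λ = (28 ± sqrt(640))/2 ≈ 26.6491, 1.3509.
So the eigenvalues of A^T A are ≈ 1.3509, 26.6491 (all ≥ 0, as they must be for A^T A). The largest is λ_max = (28 + sqrt(640))/2 ≈ 26.6491, hence ||A||_2 = sqrt(λ_max) = sqrt((28 + sqrt(640))/2) ≈ 5.1623.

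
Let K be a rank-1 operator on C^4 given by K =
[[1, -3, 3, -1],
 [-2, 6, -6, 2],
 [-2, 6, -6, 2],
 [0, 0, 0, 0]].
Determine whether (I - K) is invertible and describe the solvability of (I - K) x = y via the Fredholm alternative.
(I - K) is singular (det(I - K) = 0, i.e. 1 ∈ sigma(K)). (I - K) x = y is solvable iff y ⊥ ker((I - K)^*) = span{(1, -3, 3, -1)}, i.e. iff y_1 - 3y_2 + 3y_3 - y_4 = 0. When solvable, the solutions are x = y + c·(1, -2, -2, 0), c arbitrary (ker(I - K) = span{(1, -2, -2, 0)}, dimension 1).

K has rank 1, so it is an outer product K = u v^T: every row of K is a multiple of one row vector. Reading off the entries, u = (1, -2, -2, 0) and v = (1, -3, 3, -1) (row i of K equals u_i·v^T). A rank-one matrix u v^T satisfies K u = u (v·u) and kills the (3)-dimensional subspace v^⊥, so its characteristic polynomial is lambda^3 (lambda - v·u) with v·u = tr K = 1. Hence the eigenvalues of I - K are 1 (multiplicity 3) and 1 - (1) = 0, so det(I - K) = 0. (Direct check: I - K =
[[0, 3, -3, 1],
 [2, -5, 6, -2],
 [2, -6, 7, -2],
 [0, 0, 0, 1]]
has determinant 0.) So 1 is an eigenvalue of K and (I - K) is not invertible. The finite-dimensional Fredholm alternative says: either (I - K) is invertible, or ker(I - K) ≠ {0} and then range(I - K) = ker((I - K)^*)^⊥, with dim ker(I - K) = dim ker((I - K)^*). We are in the second case, so we need both kernels. Kernel of I - K: (I - K) u = u - u (v·u) = u - u = 0, so ker(I - K) = span{u} = span{(1, -2, -2, 0)} (it is exactly 1-dimensional because rank(I - K) = 3). Kernel of the adjoint: K is real, so (I - K)^* = I - K^T = I - v u^T, and (I - v u^T) v = v - v (u·v) = 0; hence ker((I - K)^*) = span{v} = span{(1, -3, 3, -1)}. Therefore (I - K) x = y is solvable iff <y, v> = 0, i.e. iff y_1 - 3y_2 + 3y_3 - y_4 = 0. When this holds, K y = u (v·y) = 0, so (I - K) y = y and x = y is a particular solution; the full solution set is the line x = y + c·u = y + c·(1, -2, -2, 0), c ∈ C.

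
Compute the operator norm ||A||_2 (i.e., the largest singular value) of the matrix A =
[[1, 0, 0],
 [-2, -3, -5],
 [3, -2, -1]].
||A||_2 ≈ 6.249 (= sqrt(largest eigenvalue of A^T A))

||A||_2 = sigma_max(A) = sqrt(lambda_max(A^T A)). Form the symmetric matrix M = A^T A =
[[14, 0, 7],
 [0, 13, 17],
 [7, 17, 26]].
Its characteristic polynomial (trace, sum of principal 2x2 minors, determinant of M give the coefficients) is
  p(λ) = det(λ I - M) = λ^3 - 53λ^2 + 546λ - 49.
No integer candidate from the rational root theorem (±divisors of 49) is a root, so the roots are irrational. The cubic discriminant is Δ = 182601097 > 0, so there are three distinct real roots. p(0) = -49 and p(1) = 445 have opposite signs, so a root lies in (0, 1); Newton's method refines it to λ ≈ 0.0905. p(13) = 289 and p(14) = -49 have opposite signs, so a root lies in (13, 14); Newton's method refines it to λ ≈ 13.8594. p(39) = -49 and p(40) = 991 have opposite signs, so a root lies in (39, 40); Newton's method refines it to λ ≈ 39.0501. Check (Vieta): the three roots sum to 53, matching tr M = 53.
So the eigenvalues of A^T A are ≈ 0.0905, 13.8594, 39.0501 (all ≥ 0, as they must be for A^T A). The largest is λ_max ≈ 39.0501, hence ||A||_2 = sqrt(λ_max) ≈ 6.249.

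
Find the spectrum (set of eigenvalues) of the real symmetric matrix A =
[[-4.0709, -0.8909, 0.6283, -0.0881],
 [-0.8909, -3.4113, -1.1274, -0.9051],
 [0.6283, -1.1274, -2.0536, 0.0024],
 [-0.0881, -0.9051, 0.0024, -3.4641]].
sigma(A) ≈ {-5, -4, -3, -1}

A is real symmetric, so its spectrum consists of real eigenvalues. Expanding the characteristic polynomial of the displayed matrix gives
  det(λ I - A) = p(λ) = λ^4 + (13)λ^3 + (59)λ^2 + (106.9969)λ + (59.9973).
Solving p(λ) = 0 yields eigenvalues ≈ -5, -4, -3, -1. (A is shown rounded to 4 decimals, so these recover the underlying integer eigenvalues to within that precision.)
Verification: the trace of A = -13 equals the sum of eigenvalues -13, and det(A) ≈ 59.9973 matches the eigenvalue product 60.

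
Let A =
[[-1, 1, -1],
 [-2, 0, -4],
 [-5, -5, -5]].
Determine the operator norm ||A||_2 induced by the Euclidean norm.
||A||_2 ≈ 9.4217 (= sqrt(largest eigenvalue of A^T A))

||A||_2 = sigma_max(A) = sqrt(lambda_max(A^T A)). Form the symmetric matrix M = A^T A =
[[30, 24, 34],
 [24, 26, 24],
 [34, 24, 42]].
Its characteristic polynomial (trace, sum of principal 2x2 minors, determinant of M give the coefficients) is
  p(λ) = det(λ I - M) = λ^3 - 98λ^2 + 824λ - 400.
No integer candidate from the rational root theorem (±divisors of 400) is a root, so the roots are irrational. The cubic discriminant is Δ = 3354167808 > 0, so there are three distinct real roots. p(0) = -400 and p(1) = 327 have opposite signs, so a root lies in (0, 1); Newton's method refines it to λ ≈ 0.5171. p(8) = 432 and p(9) = -193 have opposite signs, so a root lies in (8, 9); Newton's method refines it to λ ≈ 8.7148. p(88) = -5328 and p(89) = 1647 have opposite signs, so a root lies in (88, 89); Newton's method refines it to λ ≈ 88.7682. Check (Vieta): the three roots sum to 98, matching tr M = 98.
So the eigenvalues of A^T A are ≈ 0.5171, 8.7148, 88.7682 (all ≥ 0, as they must be for A^T A). The largest is λ_max ≈ 88.7682, hence ||A||_2 = sqrt(λ_max) ≈ 9.4217.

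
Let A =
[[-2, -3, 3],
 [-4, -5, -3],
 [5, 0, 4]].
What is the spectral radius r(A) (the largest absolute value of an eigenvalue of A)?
r(A) ≈ 7.1128

The eigenvalues of A are the roots of its characteristic polynomial. With M = A (coefficients from the trace, the sum of principal 2x2 minors, and det A):
  p(λ) = det(λ I - M) = λ^3 + 3λ^2 - 45λ - 112.
No integer candidate from the rational root theorem (±divisors of 112) is a root, so the roots are irrational. The cubic discriminant is Δ = 328293 > 0, so there are three distinct real roots. p(-8) = -72 and p(-7) = 7 have opposite signs, so a root lies in (-8, -7); Newton's method refines it to λ ≈ -7.1128. p(-3) = 23 and p(-2) = -18 have opposite signs, so a root lies in (-3, -2); Newton's method refines it to λ ≈ -2.4129. p(6) = -58 and p(7) = 63 have opposite signs, so a root lies in (6, 7); Newton's method refines it to λ ≈ 6.5258. Check (Vieta): the three roots sum to -3, matching tr M = -3.
Thus the eigenvalues (to 4 decimals) are -7.1128 (modulus 7.1128); -2.4129 (modulus 2.4129); 6.5258 (modulus 6.5258). The spectral radius is the largest modulus: r(A) ≈ 7.1128. (Cross-check: r(A) ≤ ||A||_2 ≈ 8.9081; equality holds whenever A is normal, though it can also hold for some non-normal A.)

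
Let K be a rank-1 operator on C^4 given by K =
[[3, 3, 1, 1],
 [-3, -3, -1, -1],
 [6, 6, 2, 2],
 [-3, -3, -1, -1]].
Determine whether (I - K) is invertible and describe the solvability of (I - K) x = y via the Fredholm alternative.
(I - K) is singular (det(I - K) = 0, i.e. 1 ∈ sigma(K)). (I - K) x = y is solvable iff y ⊥ ker((I - K)^*) = span{(3, 3, 1, 1)}, i.e. iff 3y_1 + 3y_2 + y_3 + y_4 = 0. When solvable, the solutions are x = y + c·(1, -1, 2, -1), c arbitrary (ker(I - K) = span{(1, -1, 2, -1)}, dimension 1).

K has rank 1, so it is an outer product K = u v^T: every row of K is a multiple of one row vector. Reading off the entries, u = (1, -1, 2, -1) and v = (3, 3, 1, 1) (row i of K equals u_i·v^T). A rank-one matrix u v^T satisfies K u = u (v·u) and kills the (3)-dimensional subspace v^⊥, so its characteristic polynomial is lambda^3 (lambda - v·u) with v·u = tr K = 1. Hence the eigenvalues of I - K are 1 (multiplicity 3) and 1 - (1) = 0, so det(I - K) = 0. (Direct check: I - K =
[[-2, -3, -1, -1],
 [3, 4, 1, 1],
 [-6, -6, -1, -2],
 [3, 3, 1, 2]]
has determinant 0.) So 1 is an eigenvalue of K and (I - K) is not invertible. The finite-dimensional Fredholm alternative says: either (I - K) is invertible, or ker(I - K) ≠ {0} and then range(I - K) = ker((I - K)^*)^⊥, with dim ker(I - K) = dim ker((I - K)^*). We are in the second case, so we need both kernels. Kernel of I - K: (I - K) u = u - u (v·u) = u - u = 0, so ker(I - K) = span{u} = span{(1, -1, 2, -1)} (it is exactly 1-dimensional because rank(I - K) = 3). Kernel of the adjoint: K is real, so (I - K)^* = I - K^T = I - v u^T, and (I - v u^T) v = v - v (u·v) = 0; hence ker((I - K)^*) = span{v} = span{(3, 3, 1, 1)}. Therefore (I - K) x = y is solvable iff <y, v> = 0, i.e. iff 3y_1 + 3y_2 + y_3 + y_4 = 0. When this holds, K y = u (v·y) = 0, so (I - K) y = y and x = y is a particular solution; the full solution set is the line x = y + c·u = y + c·(1, -1, 2, -1), c ∈ C.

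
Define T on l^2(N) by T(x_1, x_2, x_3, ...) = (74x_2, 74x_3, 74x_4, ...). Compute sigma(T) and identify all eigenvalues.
sigma(T) = closed disk {z in C : |z| ≤ 74}; sigma_p(T) = open disk {z in C : |z| < 74}

Note T = 74·V where V is the unit left shift (V x)_k = x_{k+1}; so sigma(T) = 74·sigma(V) and ||T|| = 74||V||. ||T x||^2 = 5476sum_{k≥2} |x_k|^2 ≤ 5476||x||^2, with equality on {x : x_1 = 0}, so ||T|| = 74. For any lambda with |lambda| < 74, set r = lambda/74 (|r| < 1); the vector x = (1, r, r^2, ...) is in l^2 and satisfies T x = 74(r, r^2, ...) = lambda x, so lambda is an eigenvalue. On the boundary |lambda| = 74 the geometric series diverges, so no l^2 eigenvector exists, but these lambda lie in the approximate point spectrum. Hence sigma(T) is the closed disk of radius 74 and sigma_p(T) is the open disk.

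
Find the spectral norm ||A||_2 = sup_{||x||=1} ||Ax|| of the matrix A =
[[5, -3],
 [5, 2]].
||A||_2 = sqrt((63 + sqrt(1469))/2) ≈ 7.1178 (= sqrt(largest eigenvalue of A^T A))

||A||_2 = sigma_max(A) = sqrt(lambda_max(A^T A)). Form the symmetric matrix M = A^T A =
[[50, -5],
 [-5, 13]].
Its characteristic polynomial (trace, determinant of M give the coefficients) is
  p(λ) = det(λ I - M) = λ^2 - 63λ + 625.
For λ^2 - 63λ + 625 the discriminant is 1469. It is nonnegative but not a perfect square, so the roots are real and irrational: λ = (63 ± sqrt(1469))/2 ≈ 50.6638, 12.3362.
So the eigenvalues of A^T A are ≈ 12.3362, 50.6638 (all ≥ 0, as they must be for A^T A). The largest is λ_max = (63 + sqrt(1469))/2 ≈ 50.6638, hence ||A||_2 = sqrt(λ_max) = sqrt((63 + sqrt(1469))/2) ≈ 7.1178.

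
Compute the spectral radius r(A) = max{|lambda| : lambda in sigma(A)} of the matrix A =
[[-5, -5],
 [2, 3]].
r(A) = (2 + sqrt(24))/2 ≈ 3.4495

The eigenvalues of A are the roots of its characteristic polynomial. With M = A (coefficients from the trace and determinant):
  p(λ) = det(λ I - M) = λ^2 + 2λ - 5.
For λ^2 + 2λ - 5 the discriminant is 24. It is nonnegative but not a perfect square, so the roots are real and irrational: λ = (-2 ± sqrt(24))/2 ≈ 1.4495, -3.4495.
Thus the eigenvalues (to 4 decimals) are 1.4495 (modulus 1.4495); -3.4495 (modulus 3.4495). The spectral radius is the largest modulus: r(A) = (2 + sqrt(24))/2 ≈ 3.4495. (Cross-check: r(A) ≤ ||A||_2 ≈ 7.9121; equality holds whenever A is normal, though it can also hold for some non-normal A.)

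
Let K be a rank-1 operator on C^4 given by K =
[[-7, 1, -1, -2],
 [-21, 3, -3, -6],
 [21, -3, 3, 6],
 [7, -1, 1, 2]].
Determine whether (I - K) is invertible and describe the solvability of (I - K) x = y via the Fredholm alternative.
(I - K) is singular (det(I - K) = 0, i.e. 1 ∈ sigma(K)). (I - K) x = y is solvable iff y ⊥ ker((I - K)^*) = span{(-7, 1, -1, -2)}, i.e. iff -7y_1 + y_2 - y_3 - 2y_4 = 0. When solvable, the solutions are x = y + c·(1, 3, -3, -1), c arbitrary (ker(I - K) = span{(1, 3, -3, -1)}, dimension 1).

K has rank 1, so it is an outer product K = u v^T: every row of K is a multiple of one row vector. Reading off the entries, u = (1, 3, -3, -1) and v = (-7, 1, -1, -2) (row i of K equals u_i·v^T). A rank-one matrix u v^T satisfies K u = u (v·u) and kills the (3)-dimensional subspace v^⊥, so its characteristic polynomial is lambda^3 (lambda - v·u) with v·u = tr K = 1. Hence the eigenvalues of I - K are 1 (multiplicity 3) and 1 - (1) = 0, so det(I - K) = 0. (Direct check: I - K =
[[8, -1, 1, 2],
 [21, -2, 3, 6],
 [-21, 3, -2, -6],
 [-7, 1, -1, -1]]
has determinant 0.) So 1 is an eigenvalue of K and (I - K) is not invertible. The finite-dimensional Fredholm alternative says: either (I - K) is invertible, or ker(I - K) ≠ {0} and then range(I - K) = ker((I - K)^*)^⊥, with dim ker(I - K) = dim ker((I - K)^*). We are in the second case, so we need both kernels. Kernel of I - K: (I - K) u = u - u (v·u) = u - u = 0, so ker(I - K) = span{u} = span{(1, 3, -3, -1)} (it is exactly 1-dimensional because rank(I - K) = 3). Kernel of the adjoint: K is real, so (I - K)^* = I - K^T = I - v u^T, and (I - v u^T) v = v - v (u·v) = 0; hence ker((I - K)^*) = span{v} = span{(-7, 1, -1, -2)}. Therefore (I - K) x = y is solvable iff <y, v> = 0, i.e. iff -7y_1 + y_2 - y_3 - 2y_4 = 0. When this holds, K y = u (v·y) = 0, so (I - K) y = y and x = y is a particular solution; the full solution set is the line x = y + c·u = y + c·(1, 3, -3, -1), c ∈ C.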